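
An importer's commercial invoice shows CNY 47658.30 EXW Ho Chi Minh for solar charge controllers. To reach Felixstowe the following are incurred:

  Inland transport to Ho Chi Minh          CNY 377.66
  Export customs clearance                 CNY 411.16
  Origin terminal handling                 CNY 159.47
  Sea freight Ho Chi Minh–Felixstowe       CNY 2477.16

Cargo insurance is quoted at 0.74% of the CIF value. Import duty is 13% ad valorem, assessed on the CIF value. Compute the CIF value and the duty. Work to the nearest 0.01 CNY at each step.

CIF value: CNY 51464.59; import duty: CNY 6690.40

Let C be the CIF value. C = EXW price + pre-shipment costs + freight + 0.74% × C
C − 0.74% × C = 47658.30 + 377.66 + 411.16 + 159.47 + 2477.16
0.9926 × C = 51083.75
C = 51083.75 / 0.9926 = 51464.59
Insurance premium = 0.74% × 51464.59 = 380.84
Import duty = 51464.59 × 13% = 6690.40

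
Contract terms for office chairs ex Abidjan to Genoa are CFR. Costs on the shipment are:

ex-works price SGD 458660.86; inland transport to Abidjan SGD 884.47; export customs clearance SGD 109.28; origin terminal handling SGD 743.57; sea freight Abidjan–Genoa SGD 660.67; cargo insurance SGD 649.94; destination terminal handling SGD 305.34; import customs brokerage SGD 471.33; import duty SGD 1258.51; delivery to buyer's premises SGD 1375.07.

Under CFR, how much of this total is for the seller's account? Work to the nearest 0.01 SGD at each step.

CFR: the seller pays costs through ocean freight to the destination port, but not insurance.
Seller's account: goods 458660.86 + inland to port 884.47 + export clearance 109.28 + origin terminal 743.57 + freight 660.67 = 461058.85
Buyer's account: insurance 649.94 + destination terminal 305.34 + brokerage 471.33 + duty 1258.51 + delivery 1375.07 = 4060.19

Seller's account: SGD 461058.85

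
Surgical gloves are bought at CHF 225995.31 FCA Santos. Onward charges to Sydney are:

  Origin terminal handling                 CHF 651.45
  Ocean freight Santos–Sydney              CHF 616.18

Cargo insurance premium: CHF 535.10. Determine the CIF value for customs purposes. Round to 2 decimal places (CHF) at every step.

CIF value: CHF 227798.04

CIF = FCA price + pre-shipment costs + freight + insurance
CIF = 225995.31 + 651.45 + 616.18 + 535.10 = 227798.04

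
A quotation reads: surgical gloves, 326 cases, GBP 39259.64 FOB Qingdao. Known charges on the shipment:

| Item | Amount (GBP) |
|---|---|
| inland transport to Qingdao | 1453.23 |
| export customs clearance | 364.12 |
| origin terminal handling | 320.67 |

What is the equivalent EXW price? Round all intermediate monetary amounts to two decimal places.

From FOB to EXW, the seller no longer bears: inland to port, export clearance, origin terminal.
EXW price = 39259.64 − 1453.23 − 364.12 − 320.67 = 37121.62

EXW price: GBP 37121.62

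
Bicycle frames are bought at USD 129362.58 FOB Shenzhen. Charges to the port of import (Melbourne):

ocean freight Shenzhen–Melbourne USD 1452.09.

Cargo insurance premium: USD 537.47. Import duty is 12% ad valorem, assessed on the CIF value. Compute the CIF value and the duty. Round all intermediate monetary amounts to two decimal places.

CIF value: USD 131352.14; import duty: USD 15762.26

CIF = FOB price + freight + insurance
CIF = 129362.58 + 1452.09 + 537.47 = 131352.14
Import duty = 131352.14 × 12% = 15762.26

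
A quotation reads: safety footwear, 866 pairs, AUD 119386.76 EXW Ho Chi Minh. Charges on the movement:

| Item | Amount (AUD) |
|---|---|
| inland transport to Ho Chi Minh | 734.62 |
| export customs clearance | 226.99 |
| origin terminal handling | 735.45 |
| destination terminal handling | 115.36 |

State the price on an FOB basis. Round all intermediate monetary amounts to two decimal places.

FOB price: AUD 121083.82

Not relevant to the conversion: destination terminal — on the buyer under both terms; not part of either seller's price.
From EXW to FOB, the seller additionally bears: inland to port, export clearance, origin terminal.
FOB price = 119386.76 + 734.62 + 226.99 + 735.45 = 121083.82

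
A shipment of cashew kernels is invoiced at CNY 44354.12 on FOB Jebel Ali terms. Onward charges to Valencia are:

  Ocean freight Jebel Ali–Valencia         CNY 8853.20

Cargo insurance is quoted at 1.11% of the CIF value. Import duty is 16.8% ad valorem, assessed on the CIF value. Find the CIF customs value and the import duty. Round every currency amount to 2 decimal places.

CIF value: CNY 53804.55; import duty: CNY 9039.16

Let C be the CIF value. C = FOB price + freight + 1.11% × C
C − 1.11% × C = 44354.12 + 8853.20
0.9889 × C = 53207.32
C = 53207.32 / 0.9889 = 53804.55
Insurance premium = 1.11% × 53804.55 = 597.23
Import duty = 53804.55 × 16.8% = 9039.16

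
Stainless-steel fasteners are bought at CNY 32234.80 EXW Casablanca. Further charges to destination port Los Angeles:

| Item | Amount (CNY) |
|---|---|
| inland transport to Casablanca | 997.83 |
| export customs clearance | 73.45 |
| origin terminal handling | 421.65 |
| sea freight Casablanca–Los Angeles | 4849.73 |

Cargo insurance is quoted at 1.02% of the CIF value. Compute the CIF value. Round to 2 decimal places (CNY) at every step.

CIF value: CNY 38975.01

Let C be the CIF value. C = EXW price + pre-shipment costs + freight + 1.02% × C
C − 1.02% × C = 32234.80 + 997.83 + 73.45 + 421.65 + 4849.73
0.9898 × C = 38577.46
C = 38577.46 / 0.9898 = 38975.01
Insurance premium = 1.02% × 38975.01 = 397.55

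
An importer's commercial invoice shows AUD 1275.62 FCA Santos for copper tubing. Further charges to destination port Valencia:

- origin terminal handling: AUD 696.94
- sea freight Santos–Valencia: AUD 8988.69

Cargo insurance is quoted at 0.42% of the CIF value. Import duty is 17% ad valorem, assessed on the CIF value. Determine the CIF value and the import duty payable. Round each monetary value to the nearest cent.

Let C be the CIF value. C = FCA price + pre-shipment costs + freight + 0.42% × C
C − 0.42% × C = 1275.62 + 696.94 + 8988.69
0.9958 × C = 10961.25
C = 10961.25 / 0.9958 = 11007.48
Insurance premium = 0.42% × 11007.48 = 46.23
Import duty = 11007.48 × 17% = 1871.27

CIF value: AUD 11007.48; import duty: AUD 1871.27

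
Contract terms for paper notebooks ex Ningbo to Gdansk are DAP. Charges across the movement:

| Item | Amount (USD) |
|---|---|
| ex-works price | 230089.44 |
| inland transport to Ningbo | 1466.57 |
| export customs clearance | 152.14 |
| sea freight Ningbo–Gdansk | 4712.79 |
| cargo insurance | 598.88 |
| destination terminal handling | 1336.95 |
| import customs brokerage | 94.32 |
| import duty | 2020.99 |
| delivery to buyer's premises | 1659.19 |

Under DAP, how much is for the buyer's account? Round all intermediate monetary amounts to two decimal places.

Buyer's account: USD 2115.31

DAP: the seller bears all costs to the named destination except import duty and clearance.
Seller's account: goods 230089.44 + inland to port 1466.57 + export clearance 152.14 + freight 4712.79 + insurance 598.88 + destination terminal 1336.95 + delivery 1659.19 = 240015.96
Buyer's account: brokerage 94.32 + duty 2020.99 = 2115.31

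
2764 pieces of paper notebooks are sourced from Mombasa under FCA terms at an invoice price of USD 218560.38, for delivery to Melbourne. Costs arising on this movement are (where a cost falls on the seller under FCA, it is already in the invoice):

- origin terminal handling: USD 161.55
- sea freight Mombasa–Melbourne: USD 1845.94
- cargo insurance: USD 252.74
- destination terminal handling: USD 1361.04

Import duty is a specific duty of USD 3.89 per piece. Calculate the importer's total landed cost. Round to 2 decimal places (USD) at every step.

Total landed cost: USD 232933.61

FCA: the seller delivers export-cleared goods to the carrier; the buyer bears costs from that point.
CIF value = FCA price + origin terminal + freight + insurance = 218560.38 + 161.55 + 1845.94 + 252.74 = 220820.61
Import duty = 2764 × 3.89 = 10751.96
Buyer bears: origin terminal 161.55 + freight 1845.94 + insurance 252.74 + destination terminal 1361.04 + duty 10751.96 = 14373.23
Landed cost = invoice 218560.38 + 14373.23 = 232933.61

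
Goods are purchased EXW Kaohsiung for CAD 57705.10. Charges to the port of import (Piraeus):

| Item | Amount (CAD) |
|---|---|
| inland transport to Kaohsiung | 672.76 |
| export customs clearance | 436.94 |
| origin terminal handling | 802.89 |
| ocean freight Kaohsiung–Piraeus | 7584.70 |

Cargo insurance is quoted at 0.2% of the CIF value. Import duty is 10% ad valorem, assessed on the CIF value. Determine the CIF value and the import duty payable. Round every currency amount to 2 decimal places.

CIF value: CAD 67337.06; import duty: CAD 6733.71

Let C be the CIF value. C = EXW price + pre-shipment costs + freight + 0.2% × C
C − 0.2% × C = 57705.10 + 672.76 + 436.94 + 802.89 + 7584.70
0.998 × C = 67202.39
C = 67202.39 / 0.998 = 67337.06
Insurance premium = 0.2% × 67337.06 = 134.67
Import duty = 67337.06 × 10% = 6733.71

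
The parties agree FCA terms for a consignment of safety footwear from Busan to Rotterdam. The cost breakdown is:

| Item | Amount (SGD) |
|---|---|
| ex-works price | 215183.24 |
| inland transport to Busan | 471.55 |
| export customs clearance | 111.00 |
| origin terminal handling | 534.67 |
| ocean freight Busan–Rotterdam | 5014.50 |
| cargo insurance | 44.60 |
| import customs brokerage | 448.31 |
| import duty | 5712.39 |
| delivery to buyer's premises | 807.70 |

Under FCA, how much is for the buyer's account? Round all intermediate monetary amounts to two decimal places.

Buyer's account: SGD 12562.17

FCA: the seller delivers export-cleared goods to the carrier; the buyer bears costs from that point.
Seller's account: goods 215183.24 + inland to port 471.55 + export clearance 111.00 = 215765.79
Buyer's account: origin terminal 534.67 + freight 5014.50 + insurance 44.60 + brokerage 448.31 + duty 5712.39 + delivery 807.70 = 12562.17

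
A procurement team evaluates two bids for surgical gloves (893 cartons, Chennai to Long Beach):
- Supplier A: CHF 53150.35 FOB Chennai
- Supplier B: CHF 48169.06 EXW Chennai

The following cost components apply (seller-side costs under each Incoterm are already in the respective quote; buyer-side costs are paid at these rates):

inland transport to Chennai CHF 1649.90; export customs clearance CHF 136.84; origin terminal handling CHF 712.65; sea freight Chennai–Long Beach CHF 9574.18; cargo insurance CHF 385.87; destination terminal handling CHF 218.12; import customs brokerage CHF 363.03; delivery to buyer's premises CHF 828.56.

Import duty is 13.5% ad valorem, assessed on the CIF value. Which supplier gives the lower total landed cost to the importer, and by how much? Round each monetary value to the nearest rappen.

Supplier A (FOB):
CIF value = FOB price + freight + insurance = 53150.35 + 9574.18 + 385.87 = 63110.40
Import duty = 63110.40 × 13.5% = 8519.90
Buyer bears (A): 9574.18 + 385.87 + 218.12 + 363.03 + 828.56 = 11369.76
Landed cost (A) = invoice 53150.35 + 11369.76 + duty 8519.90 = 73040.01
Supplier B (EXW):
CIF value = EXW price + inland to port + export clearance + origin terminal + freight + insurance = 48169.06 + 1649.90 + 136.84 + 712.65 + 9574.18 + 385.87 = 60628.50
Import duty = 60628.50 × 13.5% = 8184.85
Buyer bears (B): 1649.90 + 136.84 + 712.65 + 9574.18 + 385.87 + 218.12 + 363.03 + 828.56 = 13869.15
Landed cost (B) = invoice 48169.06 + 13869.15 + duty 8184.85 = 70223.06
Difference = |73040.01 − 70223.06| = 2816.95

Supplier B is cheaper by CHF 2816.95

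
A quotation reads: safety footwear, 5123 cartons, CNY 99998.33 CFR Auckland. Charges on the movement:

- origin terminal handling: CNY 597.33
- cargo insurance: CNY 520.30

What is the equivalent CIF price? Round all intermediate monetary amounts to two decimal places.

Not relevant to the conversion: origin terminal — on the seller under both CFR and CIF; already in the CFR price and stays in the CIF price.
From CFR to CIF, the seller additionally bears: insurance.
CIF price = 99998.33 + 520.30 = 100518.63

CIF price: CNY 100518.63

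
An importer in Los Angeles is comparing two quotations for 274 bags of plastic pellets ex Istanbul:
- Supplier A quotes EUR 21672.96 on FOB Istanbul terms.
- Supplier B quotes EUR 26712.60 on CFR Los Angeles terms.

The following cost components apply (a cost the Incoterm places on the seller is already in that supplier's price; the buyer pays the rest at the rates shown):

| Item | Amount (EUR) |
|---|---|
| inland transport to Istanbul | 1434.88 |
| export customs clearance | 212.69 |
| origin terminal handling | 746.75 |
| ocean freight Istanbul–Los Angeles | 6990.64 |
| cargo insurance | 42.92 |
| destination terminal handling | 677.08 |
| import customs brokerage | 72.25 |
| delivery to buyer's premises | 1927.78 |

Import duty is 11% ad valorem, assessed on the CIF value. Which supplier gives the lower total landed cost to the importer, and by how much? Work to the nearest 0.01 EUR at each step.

Supplier A (FOB):
CIF value = FOB price + freight + insurance = 21672.96 + 6990.64 + 42.92 = 28706.52
Import duty = 28706.52 × 11% = 3157.72
Buyer bears (A): 6990.64 + 42.92 + 677.08 + 72.25 + 1927.78 = 9710.67
Landed cost (A) = invoice 21672.96 + 9710.67 + duty 3157.72 = 34541.35
Supplier B (CFR):
CIF value = CFR price + insurance = 26712.60 + 42.92 = 26755.52
Import duty = 26755.52 × 11% = 2943.11
Buyer bears (B): 42.92 + 677.08 + 72.25 + 1927.78 = 2720.03
Landed cost (B) = invoice 26712.60 + 2720.03 + duty 2943.11 = 32375.74
Difference = |34541.35 − 32375.74| = 2165.61

Supplier B is cheaper by EUR 2165.61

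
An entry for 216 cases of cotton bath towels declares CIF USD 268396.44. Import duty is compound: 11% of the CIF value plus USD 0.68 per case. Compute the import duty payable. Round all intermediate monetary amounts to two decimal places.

Ad valorem component: 268396.44 × 11% = 29523.61
Specific component: 216 × 0.68 = 146.88
Import duty = 29523.61 + 146.88 = 29670.49

Import duty: USD 29670.49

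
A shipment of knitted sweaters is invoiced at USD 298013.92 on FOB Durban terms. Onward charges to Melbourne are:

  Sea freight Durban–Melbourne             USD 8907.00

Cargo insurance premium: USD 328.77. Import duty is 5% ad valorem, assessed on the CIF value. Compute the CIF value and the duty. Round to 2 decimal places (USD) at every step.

CIF = FOB price + freight + insurance
CIF = 298013.92 + 8907.00 + 328.77 = 307249.69
Import duty = 307249.69 × 5% = 15362.48

CIF value: USD 307249.69; import duty: USD 15362.48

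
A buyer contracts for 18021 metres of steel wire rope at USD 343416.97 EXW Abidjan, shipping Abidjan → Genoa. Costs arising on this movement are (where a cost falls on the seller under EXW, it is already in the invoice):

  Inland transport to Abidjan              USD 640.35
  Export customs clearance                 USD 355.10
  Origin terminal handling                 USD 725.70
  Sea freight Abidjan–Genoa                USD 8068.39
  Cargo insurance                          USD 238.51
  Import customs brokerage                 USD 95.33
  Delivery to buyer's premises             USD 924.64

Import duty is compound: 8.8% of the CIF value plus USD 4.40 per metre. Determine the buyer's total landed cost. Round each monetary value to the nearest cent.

Total landed cost: USD 464860.55

EXW: the seller makes goods available at their premises; the buyer bears all onward costs.
CIF value = EXW price + inland to port + export clearance + origin terminal + freight + insurance = 343416.97 + 640.35 + 355.10 + 725.70 + 8068.39 + 238.51 = 353445.02
Ad valorem component: 353445.02 × 8.8% = 31103.16
Specific component: 18021 × 4.40 = 79292.40
Import duty = 31103.16 + 79292.40 = 110395.56
Buyer bears: inland to port 640.35 + export clearance 355.10 + origin terminal 725.70 + freight 8068.39 + insurance 238.51 + brokerage 95.33 + delivery 924.64 + duty 110395.56 = 121443.58
Landed cost = invoice 343416.97 + 121443.58 = 464860.55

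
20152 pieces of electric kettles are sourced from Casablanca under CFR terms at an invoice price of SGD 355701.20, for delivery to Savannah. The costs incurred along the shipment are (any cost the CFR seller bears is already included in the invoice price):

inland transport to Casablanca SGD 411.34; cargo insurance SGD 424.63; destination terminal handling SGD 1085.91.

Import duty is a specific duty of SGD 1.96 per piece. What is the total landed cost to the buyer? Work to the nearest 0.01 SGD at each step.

CFR: the seller pays costs through ocean freight to the destination port, but not insurance.
Already in the invoice (seller's account under CFR): inland to port — exclude.
CIF value = CFR price + insurance = 355701.20 + 424.63 = 356125.83
Import duty = 20152 × 1.96 = 39497.92
Buyer bears: insurance 424.63 + destination terminal 1085.91 + duty 39497.92 = 41008.46
Landed cost = invoice 355701.20 + 41008.46 = 396709.66

Total landed cost: SGD 396709.66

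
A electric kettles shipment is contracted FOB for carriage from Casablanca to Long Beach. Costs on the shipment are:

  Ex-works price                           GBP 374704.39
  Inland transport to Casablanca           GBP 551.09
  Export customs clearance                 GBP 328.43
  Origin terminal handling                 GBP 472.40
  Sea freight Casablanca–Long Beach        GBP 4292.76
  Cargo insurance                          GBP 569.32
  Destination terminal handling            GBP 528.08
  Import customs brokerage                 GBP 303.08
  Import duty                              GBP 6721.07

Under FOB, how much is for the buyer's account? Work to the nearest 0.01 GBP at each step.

FOB: the seller bears costs until goods are on board at the origin port; the buyer bears freight, insurance and all costs thereafter.
Seller's account: goods 374704.39 + inland to port 551.09 + export clearance 328.43 + origin terminal 472.40 = 376056.31
Buyer's account: freight 4292.76 + insurance 569.32 + destination terminal 528.08 + brokerage 303.08 + duty 6721.07 = 12414.31

Buyer's account: GBP 12414.31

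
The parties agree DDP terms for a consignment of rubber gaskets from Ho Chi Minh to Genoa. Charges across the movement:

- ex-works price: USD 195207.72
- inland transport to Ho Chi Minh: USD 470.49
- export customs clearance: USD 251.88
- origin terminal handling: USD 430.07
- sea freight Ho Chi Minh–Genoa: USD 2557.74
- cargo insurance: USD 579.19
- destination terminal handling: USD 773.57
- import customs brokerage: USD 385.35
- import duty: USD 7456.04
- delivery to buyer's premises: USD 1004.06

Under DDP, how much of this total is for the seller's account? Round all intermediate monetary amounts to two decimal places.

DDP: the seller bears all costs including import duty.
Seller's account: goods 195207.72 + inland to port 470.49 + export clearance 251.88 + origin terminal 430.07 + freight 2557.74 + insurance 579.19 + destination terminal 773.57 + brokerage 385.35 + duty 7456.04 + delivery 1004.06 = 209116.11
Buyer's account: 0.00

Seller's account: USD 209116.11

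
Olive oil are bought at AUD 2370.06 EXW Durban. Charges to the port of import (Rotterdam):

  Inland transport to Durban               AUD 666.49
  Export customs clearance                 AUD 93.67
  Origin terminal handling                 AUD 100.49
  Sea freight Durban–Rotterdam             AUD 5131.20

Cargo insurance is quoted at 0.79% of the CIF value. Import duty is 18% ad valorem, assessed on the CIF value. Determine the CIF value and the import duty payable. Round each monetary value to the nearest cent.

CIF value: AUD 8428.50; import duty: AUD 1517.13

Let C be the CIF value. C = EXW price + pre-shipment costs + freight + 0.79% × C
C − 0.79% × C = 2370.06 + 666.49 + 93.67 + 100.49 + 5131.20
0.9921 × C = 8361.91
C = 8361.91 / 0.9921 = 8428.50
Insurance premium = 0.79% × 8428.50 = 66.59
Import duty = 8428.50 × 18% = 1517.13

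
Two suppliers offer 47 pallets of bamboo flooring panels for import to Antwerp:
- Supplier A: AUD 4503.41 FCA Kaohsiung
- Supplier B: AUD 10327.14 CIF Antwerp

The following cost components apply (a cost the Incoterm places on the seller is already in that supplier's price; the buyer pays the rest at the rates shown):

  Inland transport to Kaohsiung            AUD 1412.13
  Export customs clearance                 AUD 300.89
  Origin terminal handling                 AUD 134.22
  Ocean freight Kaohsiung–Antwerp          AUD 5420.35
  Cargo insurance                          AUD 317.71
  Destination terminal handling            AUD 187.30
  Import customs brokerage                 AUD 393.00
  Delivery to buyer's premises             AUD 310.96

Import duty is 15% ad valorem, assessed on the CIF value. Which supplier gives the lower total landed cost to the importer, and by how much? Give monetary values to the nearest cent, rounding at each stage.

Supplier B is cheaper by AUD 55.83

Supplier A (FCA):
CIF value = FCA price + origin terminal + freight + insurance = 4503.41 + 134.22 + 5420.35 + 317.71 = 10375.69
Import duty = 10375.69 × 15% = 1556.35
Buyer bears (A): 134.22 + 5420.35 + 317.71 + 187.30 + 393.00 + 310.96 = 6763.54
Landed cost (A) = invoice 4503.41 + 6763.54 + duty 1556.35 = 12823.30
Supplier B (CIF):
The CIF price already equals the CIF value: 10327.14
Import duty = 10327.14 × 15% = 1549.07
Buyer bears (B): 187.30 + 393.00 + 310.96 = 891.26
Landed cost (B) = invoice 10327.14 + 891.26 + duty 1549.07 = 12767.47
Difference = |12823.30 − 12767.47| = 55.83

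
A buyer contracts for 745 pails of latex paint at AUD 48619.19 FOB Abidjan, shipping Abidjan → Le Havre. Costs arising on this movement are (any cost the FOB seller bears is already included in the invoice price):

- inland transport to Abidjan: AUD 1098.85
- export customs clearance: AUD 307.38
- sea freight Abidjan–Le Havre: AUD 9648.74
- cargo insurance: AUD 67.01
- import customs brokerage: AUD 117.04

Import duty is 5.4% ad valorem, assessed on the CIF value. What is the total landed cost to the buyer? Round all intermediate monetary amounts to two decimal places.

Total landed cost: AUD 61602.07

FOB: the seller bears costs until goods are on board at the origin port; the buyer bears freight, insurance and all costs thereafter.
Already in the invoice (seller's account under FOB): inland to port, export clearance — exclude.
CIF value = FOB price + freight + insurance = 48619.19 + 9648.74 + 67.01 = 58334.94
Import duty = 58334.94 × 5.4% = 3150.09
Buyer bears: freight 9648.74 + insurance 67.01 + brokerage 117.04 + duty 3150.09 = 12982.88
Landed cost = invoice 48619.19 + 12982.88 = 61602.07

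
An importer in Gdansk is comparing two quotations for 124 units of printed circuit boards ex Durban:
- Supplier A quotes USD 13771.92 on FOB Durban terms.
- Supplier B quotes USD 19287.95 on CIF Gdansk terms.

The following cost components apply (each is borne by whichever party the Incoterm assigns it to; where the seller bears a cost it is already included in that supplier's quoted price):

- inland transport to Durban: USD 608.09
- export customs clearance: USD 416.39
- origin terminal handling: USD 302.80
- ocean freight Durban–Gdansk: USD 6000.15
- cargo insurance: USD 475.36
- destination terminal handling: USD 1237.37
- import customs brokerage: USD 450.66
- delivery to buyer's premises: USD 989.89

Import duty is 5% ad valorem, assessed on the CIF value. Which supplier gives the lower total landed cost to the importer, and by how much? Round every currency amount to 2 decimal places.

Supplier A (FOB):
CIF value = FOB price + freight + insurance = 13771.92 + 6000.15 + 475.36 = 20247.43
Import duty = 20247.43 × 5% = 1012.37
Buyer bears (A): 6000.15 + 475.36 + 1237.37 + 450.66 + 989.89 = 9153.43
Landed cost (A) = invoice 13771.92 + 9153.43 + duty 1012.37 = 23937.72
Supplier B (CIF):
The CIF price already equals the CIF value: 19287.95
Import duty = 19287.95 × 5% = 964.40
Buyer bears (B): 1237.37 + 450.66 + 989.89 = 2677.92
Landed cost (B) = invoice 19287.95 + 2677.92 + duty 964.40 = 22930.27
Difference = |23937.72 − 22930.27| = 1007.45

Supplier B is cheaper by USD 1007.45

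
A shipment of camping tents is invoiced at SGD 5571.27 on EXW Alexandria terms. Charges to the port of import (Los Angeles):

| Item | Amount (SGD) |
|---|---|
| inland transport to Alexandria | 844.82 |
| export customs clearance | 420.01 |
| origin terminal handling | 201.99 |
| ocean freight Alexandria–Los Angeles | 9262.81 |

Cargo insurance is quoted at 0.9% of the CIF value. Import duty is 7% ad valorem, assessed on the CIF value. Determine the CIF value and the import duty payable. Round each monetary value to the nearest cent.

Let C be the CIF value. C = EXW price + pre-shipment costs + freight + 0.9% × C
C − 0.9% × C = 5571.27 + 844.82 + 420.01 + 201.99 + 9262.81
0.991 × C = 16300.90
C = 16300.90 / 0.991 = 16448.94
Insurance premium = 0.9% × 16448.94 = 148.04
Import duty = 16448.94 × 7% = 1151.43

CIF value: SGD 16448.94; import duty: SGD 1151.43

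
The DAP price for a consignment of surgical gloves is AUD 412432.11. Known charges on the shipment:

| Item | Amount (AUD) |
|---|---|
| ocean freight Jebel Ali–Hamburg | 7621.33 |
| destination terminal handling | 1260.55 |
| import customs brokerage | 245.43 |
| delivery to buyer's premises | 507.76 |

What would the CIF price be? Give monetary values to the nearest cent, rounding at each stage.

Not relevant to the conversion: freight — on the seller under both DAP and CIF; already in the DAP price and stays in the CIF price. brokerage — on the buyer under both terms; not part of either seller's price.
From DAP to CIF, the seller no longer bears: destination terminal, delivery.
CIF price = 412432.11 − 1260.55 − 507.76 = 410663.80

CIF price: AUD 410663.80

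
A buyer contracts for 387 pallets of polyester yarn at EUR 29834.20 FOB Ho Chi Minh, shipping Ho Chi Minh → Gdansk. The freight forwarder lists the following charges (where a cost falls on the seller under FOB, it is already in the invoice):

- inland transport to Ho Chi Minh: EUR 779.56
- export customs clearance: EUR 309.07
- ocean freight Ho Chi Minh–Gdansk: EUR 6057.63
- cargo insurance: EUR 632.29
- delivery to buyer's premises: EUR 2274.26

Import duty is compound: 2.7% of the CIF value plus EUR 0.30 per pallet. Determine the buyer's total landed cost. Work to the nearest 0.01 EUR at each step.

Total landed cost: EUR 39900.63

FOB: the seller bears costs until goods are on board at the origin port; the buyer bears freight, insurance and all costs thereafter.
Already in the invoice (seller's account under FOB): inland to port, export clearance — exclude.
CIF value = FOB price + freight + insurance = 29834.20 + 6057.63 + 632.29 = 36524.12
Ad valorem component: 36524.12 × 2.7% = 986.15
Specific component: 387 × 0.30 = 116.10
Import duty = 986.15 + 116.10 = 1102.25
Buyer bears: freight 6057.63 + insurance 632.29 + delivery 2274.26 + duty 1102.25 = 10066.43
Landed cost = invoice 29834.20 + 10066.43 = 39900.63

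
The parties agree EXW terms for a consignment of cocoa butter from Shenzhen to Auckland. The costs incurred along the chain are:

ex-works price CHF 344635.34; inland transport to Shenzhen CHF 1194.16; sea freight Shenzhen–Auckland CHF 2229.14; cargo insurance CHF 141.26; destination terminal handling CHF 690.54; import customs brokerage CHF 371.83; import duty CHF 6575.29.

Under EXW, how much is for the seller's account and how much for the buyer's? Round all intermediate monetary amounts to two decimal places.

Seller: CHF 344635.34; buyer: CHF 11202.22

EXW: the seller makes goods available at their premises; the buyer bears all onward costs.
Seller's account: goods 344635.34 = 344635.34
Buyer's account: inland to port 1194.16 + freight 2229.14 + insurance 141.26 + destination terminal 690.54 + brokerage 371.83 + duty 6575.29 = 11202.22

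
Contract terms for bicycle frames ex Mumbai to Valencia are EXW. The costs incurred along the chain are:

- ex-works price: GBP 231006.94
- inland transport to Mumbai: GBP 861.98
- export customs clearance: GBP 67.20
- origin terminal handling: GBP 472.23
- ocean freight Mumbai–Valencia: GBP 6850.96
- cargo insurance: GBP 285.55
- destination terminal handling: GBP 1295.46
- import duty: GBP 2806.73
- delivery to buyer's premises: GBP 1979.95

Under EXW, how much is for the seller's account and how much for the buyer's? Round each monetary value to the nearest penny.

EXW: the seller makes goods available at their premises; the buyer bears all onward costs.
Seller's account: goods 231006.94 = 231006.94
Buyer's account: inland to port 861.98 + export clearance 67.20 + origin terminal 472.23 + freight 6850.96 + insurance 285.55 + destination terminal 1295.46 + duty 2806.73 + delivery 1979.95 = 14620.06

Seller: GBP 231006.94; buyer: GBP 14620.06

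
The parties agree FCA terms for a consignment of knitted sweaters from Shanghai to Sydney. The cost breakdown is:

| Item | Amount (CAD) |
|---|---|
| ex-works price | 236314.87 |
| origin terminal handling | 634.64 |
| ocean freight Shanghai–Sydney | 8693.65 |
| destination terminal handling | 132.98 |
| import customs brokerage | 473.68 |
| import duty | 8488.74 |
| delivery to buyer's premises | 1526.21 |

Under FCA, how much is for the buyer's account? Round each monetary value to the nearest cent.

Buyer's account: CAD 19949.90

FCA: the seller delivers export-cleared goods to the carrier; the buyer bears costs from that point.
Seller's account: goods 236314.87 = 236314.87
Buyer's account: origin terminal 634.64 + freight 8693.65 + destination terminal 132.98 + brokerage 473.68 + duty 8488.74 + delivery 1526.21 = 19949.90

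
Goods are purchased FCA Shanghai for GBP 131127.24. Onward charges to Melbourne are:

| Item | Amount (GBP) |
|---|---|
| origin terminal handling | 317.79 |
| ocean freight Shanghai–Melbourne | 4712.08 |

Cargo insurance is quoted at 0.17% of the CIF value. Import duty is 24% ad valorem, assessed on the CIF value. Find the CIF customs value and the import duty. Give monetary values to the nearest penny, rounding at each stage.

CIF value: GBP 136388.97; import duty: GBP 32733.35

Let C be the CIF value. C = FCA price + pre-shipment costs + freight + 0.17% × C
C − 0.17% × C = 131127.24 + 317.79 + 4712.08
0.9983 × C = 136157.11
C = 136157.11 / 0.9983 = 136388.97
Insurance premium = 0.17% × 136388.97 = 231.86
Import duty = 136388.97 × 24% = 32733.35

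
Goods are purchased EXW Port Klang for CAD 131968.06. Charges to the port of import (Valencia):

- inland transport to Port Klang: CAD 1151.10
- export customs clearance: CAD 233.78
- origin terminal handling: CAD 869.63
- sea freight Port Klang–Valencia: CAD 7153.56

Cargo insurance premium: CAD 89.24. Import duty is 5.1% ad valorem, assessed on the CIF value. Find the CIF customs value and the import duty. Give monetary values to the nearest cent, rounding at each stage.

CIF value: CAD 141465.37; import duty: CAD 7214.73

CIF = EXW price + pre-shipment costs + freight + insurance
CIF = 131968.06 + 1151.10 + 233.78 + 869.63 + 7153.56 + 89.24 = 141465.37
Import duty = 141465.37 × 5.1% = 7214.73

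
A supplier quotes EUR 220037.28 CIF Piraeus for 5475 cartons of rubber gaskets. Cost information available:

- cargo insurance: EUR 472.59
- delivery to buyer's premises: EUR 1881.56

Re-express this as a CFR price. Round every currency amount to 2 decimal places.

CFR price: EUR 219564.69

Not relevant to the conversion: delivery — on the buyer under both terms; not part of either seller's price.
From CIF to CFR, the seller no longer bears: insurance.
CFR price = 220037.28 − 472.59 = 219564.69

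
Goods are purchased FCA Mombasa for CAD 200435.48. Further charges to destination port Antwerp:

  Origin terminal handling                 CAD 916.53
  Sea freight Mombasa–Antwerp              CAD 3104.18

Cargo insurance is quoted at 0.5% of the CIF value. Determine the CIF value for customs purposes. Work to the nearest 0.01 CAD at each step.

CIF value: CAD 205483.61

Let C be the CIF value. C = FCA price + pre-shipment costs + freight + 0.5% × C
C − 0.5% × C = 200435.48 + 916.53 + 3104.18
0.995 × C = 204456.19
C = 204456.19 / 0.995 = 205483.61
Insurance premium = 0.5% × 205483.61 = 1027.42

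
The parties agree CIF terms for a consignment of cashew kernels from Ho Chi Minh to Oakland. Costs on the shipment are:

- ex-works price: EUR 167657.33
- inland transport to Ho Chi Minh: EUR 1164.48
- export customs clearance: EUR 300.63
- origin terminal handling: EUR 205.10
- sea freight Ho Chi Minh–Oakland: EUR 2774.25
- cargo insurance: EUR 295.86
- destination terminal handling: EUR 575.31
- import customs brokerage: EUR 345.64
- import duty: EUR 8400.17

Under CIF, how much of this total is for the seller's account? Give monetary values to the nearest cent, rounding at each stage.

Seller's account: EUR 172397.65

CIF: the seller pays costs through ocean freight and marine insurance to the destination port.
Seller's account: goods 167657.33 + inland to port 1164.48 + export clearance 300.63 + origin terminal 205.10 + freight 2774.25 + insurance 295.86 = 172397.65
Buyer's account: destination terminal 575.31 + brokerage 345.64 + duty 8400.17 = 9321.12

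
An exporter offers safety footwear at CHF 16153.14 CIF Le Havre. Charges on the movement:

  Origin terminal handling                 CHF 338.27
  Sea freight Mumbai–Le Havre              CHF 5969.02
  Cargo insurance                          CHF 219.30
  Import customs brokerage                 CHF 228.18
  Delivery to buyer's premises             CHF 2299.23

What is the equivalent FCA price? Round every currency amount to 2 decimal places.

Not relevant to the conversion: brokerage, delivery — on the buyer under both terms; not part of either seller's price.
From CIF to FCA, the seller no longer bears: origin terminal, freight, insurance.
FCA price = 16153.14 − 338.27 − 5969.02 − 219.30 = 9626.55

FCA price: CHF 9626.55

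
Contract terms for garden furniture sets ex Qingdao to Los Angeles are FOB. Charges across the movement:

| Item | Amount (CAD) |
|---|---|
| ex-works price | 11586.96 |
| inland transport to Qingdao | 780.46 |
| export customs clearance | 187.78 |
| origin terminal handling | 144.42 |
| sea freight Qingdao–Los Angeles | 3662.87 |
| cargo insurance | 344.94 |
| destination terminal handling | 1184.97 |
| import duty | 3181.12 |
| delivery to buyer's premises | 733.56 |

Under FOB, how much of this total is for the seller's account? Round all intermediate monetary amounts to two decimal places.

FOB: the seller bears costs until goods are on board at the origin port; the buyer bears freight, insurance and all costs thereafter.
Seller's account: goods 11586.96 + inland to port 780.46 + export clearance 187.78 + origin terminal 144.42 = 12699.62
Buyer's account: freight 3662.87 + insurance 344.94 + destination terminal 1184.97 + duty 3181.12 + delivery 733.56 = 9107.46

Seller's account: CAD 12699.62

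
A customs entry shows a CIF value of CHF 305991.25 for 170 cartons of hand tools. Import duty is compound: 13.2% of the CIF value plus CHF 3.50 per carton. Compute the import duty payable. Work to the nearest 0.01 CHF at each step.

Ad valorem component: 305991.25 × 13.2% = 40390.85
Specific component: 170 × 3.50 = 595.00
Import duty = 40390.85 + 595.00 = 40985.85

Import duty: CHF 40985.85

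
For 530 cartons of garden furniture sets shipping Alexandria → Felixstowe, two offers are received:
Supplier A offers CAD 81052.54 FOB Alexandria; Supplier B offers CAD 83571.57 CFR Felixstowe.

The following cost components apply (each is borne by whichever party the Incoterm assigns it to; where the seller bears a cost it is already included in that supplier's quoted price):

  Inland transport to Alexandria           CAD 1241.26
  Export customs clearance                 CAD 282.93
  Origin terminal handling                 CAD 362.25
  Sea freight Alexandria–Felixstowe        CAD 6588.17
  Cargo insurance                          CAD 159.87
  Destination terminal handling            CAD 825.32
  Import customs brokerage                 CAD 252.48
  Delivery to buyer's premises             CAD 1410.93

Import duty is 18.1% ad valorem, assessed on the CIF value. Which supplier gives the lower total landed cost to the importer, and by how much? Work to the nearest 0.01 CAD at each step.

Supplier B is cheaper by CAD 4805.65

Supplier A (FOB):
CIF value = FOB price + freight + insurance = 81052.54 + 6588.17 + 159.87 = 87800.58
Import duty = 87800.58 × 18.1% = 15891.90
Buyer bears (A): 6588.17 + 159.87 + 825.32 + 252.48 + 1410.93 = 9236.77
Landed cost (A) = invoice 81052.54 + 9236.77 + duty 15891.90 = 106181.21
Supplier B (CFR):
CIF value = CFR price + insurance = 83571.57 + 159.87 = 83731.44
Import duty = 83731.44 × 18.1% = 15155.39
Buyer bears (B): 159.87 + 825.32 + 252.48 + 1410.93 = 2648.60
Landed cost (B) = invoice 83571.57 + 2648.60 + duty 15155.39 = 101375.56
Difference = |106181.21 − 101375.56| = 4805.65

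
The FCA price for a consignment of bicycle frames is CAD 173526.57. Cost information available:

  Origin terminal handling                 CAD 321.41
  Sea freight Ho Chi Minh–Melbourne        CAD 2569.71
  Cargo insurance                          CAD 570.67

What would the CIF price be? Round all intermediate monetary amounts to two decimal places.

From FCA to CIF, the seller additionally bears: origin terminal, freight, insurance.
CIF price = 173526.57 + 321.41 + 2569.71 + 570.67 = 176988.36

CIF price: CAD 176988.36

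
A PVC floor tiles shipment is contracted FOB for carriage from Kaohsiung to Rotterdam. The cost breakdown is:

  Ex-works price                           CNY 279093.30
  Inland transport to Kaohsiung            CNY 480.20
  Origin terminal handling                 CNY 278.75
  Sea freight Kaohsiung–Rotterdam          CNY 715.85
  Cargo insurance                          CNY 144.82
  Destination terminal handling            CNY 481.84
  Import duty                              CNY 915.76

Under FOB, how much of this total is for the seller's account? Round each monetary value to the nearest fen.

Seller's account: CNY 279852.25

FOB: the seller bears costs until goods are on board at the origin port; the buyer bears freight, insurance and all costs thereafter.
Seller's account: goods 279093.30 + inland to port 480.20 + origin terminal 278.75 = 279852.25
Buyer's account: freight 715.85 + insurance 144.82 + destination terminal 481.84 + duty 915.76 = 2258.27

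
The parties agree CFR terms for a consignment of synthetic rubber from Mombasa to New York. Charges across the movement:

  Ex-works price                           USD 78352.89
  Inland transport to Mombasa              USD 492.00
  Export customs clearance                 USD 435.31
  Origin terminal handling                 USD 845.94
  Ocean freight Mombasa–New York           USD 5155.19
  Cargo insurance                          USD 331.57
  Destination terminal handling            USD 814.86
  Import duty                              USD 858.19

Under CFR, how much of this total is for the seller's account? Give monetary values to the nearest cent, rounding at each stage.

Seller's account: USD 85281.33

CFR: the seller pays costs through ocean freight to the destination port, but not insurance.
Seller's account: goods 78352.89 + inland to port 492.00 + export clearance 435.31 + origin terminal 845.94 + freight 5155.19 = 85281.33
Buyer's account: insurance 331.57 + destination terminal 814.86 + duty 858.19 = 2004.62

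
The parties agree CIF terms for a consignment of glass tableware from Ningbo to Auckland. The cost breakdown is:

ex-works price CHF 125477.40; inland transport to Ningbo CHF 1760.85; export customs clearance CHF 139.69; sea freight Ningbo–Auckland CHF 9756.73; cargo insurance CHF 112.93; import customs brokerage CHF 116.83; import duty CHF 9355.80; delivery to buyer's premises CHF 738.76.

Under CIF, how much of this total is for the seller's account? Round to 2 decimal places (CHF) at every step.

CIF: the seller pays costs through ocean freight and marine insurance to the destination port.
Seller's account: goods 125477.40 + inland to port 1760.85 + export clearance 139.69 + freight 9756.73 + insurance 112.93 = 137247.60
Buyer's account: brokerage 116.83 + duty 9355.80 + delivery 738.76 = 10211.39

Seller's account: CHF 137247.60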